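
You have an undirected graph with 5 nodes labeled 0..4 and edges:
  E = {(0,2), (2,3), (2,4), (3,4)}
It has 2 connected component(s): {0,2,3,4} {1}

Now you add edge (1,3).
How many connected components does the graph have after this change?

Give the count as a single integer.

Answer: 1

Derivation:
Initial component count: 2
Add (1,3): merges two components. Count decreases: 2 -> 1.
New component count: 1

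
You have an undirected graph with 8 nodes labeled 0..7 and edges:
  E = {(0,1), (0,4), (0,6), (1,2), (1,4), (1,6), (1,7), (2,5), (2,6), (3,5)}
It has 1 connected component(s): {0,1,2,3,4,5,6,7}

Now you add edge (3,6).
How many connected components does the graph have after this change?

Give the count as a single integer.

Initial component count: 1
Add (3,6): endpoints already in same component. Count unchanged: 1.
New component count: 1

Answer: 1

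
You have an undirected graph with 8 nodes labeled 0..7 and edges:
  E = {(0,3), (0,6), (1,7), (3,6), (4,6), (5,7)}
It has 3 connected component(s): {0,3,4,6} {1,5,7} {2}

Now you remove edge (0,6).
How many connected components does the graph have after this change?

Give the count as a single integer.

Initial component count: 3
Remove (0,6): not a bridge. Count unchanged: 3.
  After removal, components: {0,3,4,6} {1,5,7} {2}
New component count: 3

Answer: 3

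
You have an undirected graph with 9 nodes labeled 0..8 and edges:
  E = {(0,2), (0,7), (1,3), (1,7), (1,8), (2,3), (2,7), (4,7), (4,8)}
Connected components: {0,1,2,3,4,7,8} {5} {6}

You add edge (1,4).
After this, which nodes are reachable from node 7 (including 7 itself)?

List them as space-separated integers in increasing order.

Answer: 0 1 2 3 4 7 8

Derivation:
Before: nodes reachable from 7: {0,1,2,3,4,7,8}
Adding (1,4): both endpoints already in same component. Reachability from 7 unchanged.
After: nodes reachable from 7: {0,1,2,3,4,7,8}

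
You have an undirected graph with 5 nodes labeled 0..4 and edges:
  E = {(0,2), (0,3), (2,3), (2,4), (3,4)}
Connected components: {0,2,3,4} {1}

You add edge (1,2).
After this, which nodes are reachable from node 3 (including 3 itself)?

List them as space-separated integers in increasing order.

Answer: 0 1 2 3 4

Derivation:
Before: nodes reachable from 3: {0,2,3,4}
Adding (1,2): merges 3's component with another. Reachability grows.
After: nodes reachable from 3: {0,1,2,3,4}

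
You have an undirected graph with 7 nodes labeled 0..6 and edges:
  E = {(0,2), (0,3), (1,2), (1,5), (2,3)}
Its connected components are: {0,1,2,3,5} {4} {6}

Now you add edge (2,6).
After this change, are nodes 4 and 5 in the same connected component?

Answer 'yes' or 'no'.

Answer: no

Derivation:
Initial components: {0,1,2,3,5} {4} {6}
Adding edge (2,6): merges {0,1,2,3,5} and {6}.
New components: {0,1,2,3,5,6} {4}
Are 4 and 5 in the same component? no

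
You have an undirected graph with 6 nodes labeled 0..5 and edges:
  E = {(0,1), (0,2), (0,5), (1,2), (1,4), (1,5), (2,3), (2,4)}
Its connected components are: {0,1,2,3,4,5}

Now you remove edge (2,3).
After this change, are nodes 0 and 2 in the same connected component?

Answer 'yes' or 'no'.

Initial components: {0,1,2,3,4,5}
Removing edge (2,3): it was a bridge — component count 1 -> 2.
New components: {0,1,2,4,5} {3}
Are 0 and 2 in the same component? yes

Answer: yes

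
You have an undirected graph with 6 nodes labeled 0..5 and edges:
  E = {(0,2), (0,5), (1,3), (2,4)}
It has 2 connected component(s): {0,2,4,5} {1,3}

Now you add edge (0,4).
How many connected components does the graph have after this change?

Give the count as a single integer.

Answer: 2

Derivation:
Initial component count: 2
Add (0,4): endpoints already in same component. Count unchanged: 2.
New component count: 2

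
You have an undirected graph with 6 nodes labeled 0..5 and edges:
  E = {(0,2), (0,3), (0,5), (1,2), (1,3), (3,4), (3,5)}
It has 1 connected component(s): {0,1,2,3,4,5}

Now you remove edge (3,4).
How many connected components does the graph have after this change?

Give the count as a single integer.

Answer: 2

Derivation:
Initial component count: 1
Remove (3,4): it was a bridge. Count increases: 1 -> 2.
  After removal, components: {0,1,2,3,5} {4}
New component count: 2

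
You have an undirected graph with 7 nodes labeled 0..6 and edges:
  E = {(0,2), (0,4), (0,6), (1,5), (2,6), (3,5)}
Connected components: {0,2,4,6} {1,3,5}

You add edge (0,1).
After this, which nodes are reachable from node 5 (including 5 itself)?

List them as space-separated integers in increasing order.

Before: nodes reachable from 5: {1,3,5}
Adding (0,1): merges 5's component with another. Reachability grows.
After: nodes reachable from 5: {0,1,2,3,4,5,6}

Answer: 0 1 2 3 4 5 6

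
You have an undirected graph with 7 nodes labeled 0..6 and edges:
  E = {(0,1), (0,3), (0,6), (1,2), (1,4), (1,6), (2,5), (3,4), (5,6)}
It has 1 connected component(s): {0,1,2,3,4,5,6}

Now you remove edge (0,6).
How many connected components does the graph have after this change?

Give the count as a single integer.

Answer: 1

Derivation:
Initial component count: 1
Remove (0,6): not a bridge. Count unchanged: 1.
  After removal, components: {0,1,2,3,4,5,6}
New component count: 1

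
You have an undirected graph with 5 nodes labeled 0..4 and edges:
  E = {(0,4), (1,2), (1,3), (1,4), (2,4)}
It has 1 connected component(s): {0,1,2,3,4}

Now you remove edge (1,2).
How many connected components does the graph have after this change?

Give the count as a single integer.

Initial component count: 1
Remove (1,2): not a bridge. Count unchanged: 1.
  After removal, components: {0,1,2,3,4}
New component count: 1

Answer: 1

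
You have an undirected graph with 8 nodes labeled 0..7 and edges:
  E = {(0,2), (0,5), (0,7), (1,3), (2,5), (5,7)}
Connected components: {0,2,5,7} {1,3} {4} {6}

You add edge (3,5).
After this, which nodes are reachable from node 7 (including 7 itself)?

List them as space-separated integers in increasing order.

Answer: 0 1 2 3 5 7

Derivation:
Before: nodes reachable from 7: {0,2,5,7}
Adding (3,5): merges 7's component with another. Reachability grows.
After: nodes reachable from 7: {0,1,2,3,5,7}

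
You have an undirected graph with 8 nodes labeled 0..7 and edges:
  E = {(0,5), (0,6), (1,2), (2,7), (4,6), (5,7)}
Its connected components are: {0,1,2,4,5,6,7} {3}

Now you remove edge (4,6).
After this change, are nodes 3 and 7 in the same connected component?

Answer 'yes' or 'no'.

Answer: no

Derivation:
Initial components: {0,1,2,4,5,6,7} {3}
Removing edge (4,6): it was a bridge — component count 2 -> 3.
New components: {0,1,2,5,6,7} {3} {4}
Are 3 and 7 in the same component? no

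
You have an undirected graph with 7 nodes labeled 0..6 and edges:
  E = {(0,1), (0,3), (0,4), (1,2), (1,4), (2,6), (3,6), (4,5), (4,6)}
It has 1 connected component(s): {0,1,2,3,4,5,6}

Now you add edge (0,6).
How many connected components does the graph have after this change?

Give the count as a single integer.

Initial component count: 1
Add (0,6): endpoints already in same component. Count unchanged: 1.
New component count: 1

Answer: 1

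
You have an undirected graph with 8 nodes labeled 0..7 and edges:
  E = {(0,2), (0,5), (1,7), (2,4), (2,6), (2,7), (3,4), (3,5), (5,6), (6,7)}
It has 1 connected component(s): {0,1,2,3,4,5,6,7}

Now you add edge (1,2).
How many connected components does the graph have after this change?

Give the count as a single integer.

Answer: 1

Derivation:
Initial component count: 1
Add (1,2): endpoints already in same component. Count unchanged: 1.
New component count: 1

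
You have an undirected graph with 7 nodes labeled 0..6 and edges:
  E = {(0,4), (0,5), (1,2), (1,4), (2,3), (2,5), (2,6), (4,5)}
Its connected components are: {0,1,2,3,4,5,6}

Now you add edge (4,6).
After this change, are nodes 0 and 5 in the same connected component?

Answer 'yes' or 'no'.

Initial components: {0,1,2,3,4,5,6}
Adding edge (4,6): both already in same component {0,1,2,3,4,5,6}. No change.
New components: {0,1,2,3,4,5,6}
Are 0 and 5 in the same component? yes

Answer: yes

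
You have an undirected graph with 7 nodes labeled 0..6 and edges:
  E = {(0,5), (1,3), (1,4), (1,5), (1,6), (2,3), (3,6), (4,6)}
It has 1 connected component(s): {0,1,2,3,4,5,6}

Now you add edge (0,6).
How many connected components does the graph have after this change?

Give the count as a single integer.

Answer: 1

Derivation:
Initial component count: 1
Add (0,6): endpoints already in same component. Count unchanged: 1.
New component count: 1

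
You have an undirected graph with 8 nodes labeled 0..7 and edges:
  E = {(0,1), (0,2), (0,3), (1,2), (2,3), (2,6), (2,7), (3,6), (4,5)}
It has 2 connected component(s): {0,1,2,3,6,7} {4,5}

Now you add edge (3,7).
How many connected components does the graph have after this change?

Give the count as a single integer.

Answer: 2

Derivation:
Initial component count: 2
Add (3,7): endpoints already in same component. Count unchanged: 2.
New component count: 2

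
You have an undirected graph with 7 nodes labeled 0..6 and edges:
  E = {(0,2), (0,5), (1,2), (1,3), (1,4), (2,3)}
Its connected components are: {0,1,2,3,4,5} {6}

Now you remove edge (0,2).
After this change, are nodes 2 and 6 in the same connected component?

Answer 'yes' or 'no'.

Answer: no

Derivation:
Initial components: {0,1,2,3,4,5} {6}
Removing edge (0,2): it was a bridge — component count 2 -> 3.
New components: {0,5} {1,2,3,4} {6}
Are 2 and 6 in the same component? no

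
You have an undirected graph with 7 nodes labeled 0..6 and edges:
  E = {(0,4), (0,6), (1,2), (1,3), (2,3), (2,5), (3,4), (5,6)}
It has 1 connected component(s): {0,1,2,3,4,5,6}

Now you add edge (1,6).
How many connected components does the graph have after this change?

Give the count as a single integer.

Initial component count: 1
Add (1,6): endpoints already in same component. Count unchanged: 1.
New component count: 1

Answer: 1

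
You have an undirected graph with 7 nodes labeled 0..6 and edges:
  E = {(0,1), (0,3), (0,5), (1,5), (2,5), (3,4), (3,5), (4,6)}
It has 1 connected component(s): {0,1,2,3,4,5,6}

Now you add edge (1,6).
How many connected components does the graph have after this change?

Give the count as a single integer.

Initial component count: 1
Add (1,6): endpoints already in same component. Count unchanged: 1.
New component count: 1

Answer: 1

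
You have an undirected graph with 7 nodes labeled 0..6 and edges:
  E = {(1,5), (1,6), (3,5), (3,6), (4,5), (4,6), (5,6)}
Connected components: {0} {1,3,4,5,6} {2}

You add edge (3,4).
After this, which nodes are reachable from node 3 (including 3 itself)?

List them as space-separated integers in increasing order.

Answer: 1 3 4 5 6

Derivation:
Before: nodes reachable from 3: {1,3,4,5,6}
Adding (3,4): both endpoints already in same component. Reachability from 3 unchanged.
After: nodes reachable from 3: {1,3,4,5,6}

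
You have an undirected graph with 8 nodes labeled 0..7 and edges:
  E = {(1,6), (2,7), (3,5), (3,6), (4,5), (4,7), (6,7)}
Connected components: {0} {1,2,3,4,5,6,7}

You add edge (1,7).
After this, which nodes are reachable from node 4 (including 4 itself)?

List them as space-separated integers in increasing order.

Before: nodes reachable from 4: {1,2,3,4,5,6,7}
Adding (1,7): both endpoints already in same component. Reachability from 4 unchanged.
After: nodes reachable from 4: {1,2,3,4,5,6,7}

Answer: 1 2 3 4 5 6 7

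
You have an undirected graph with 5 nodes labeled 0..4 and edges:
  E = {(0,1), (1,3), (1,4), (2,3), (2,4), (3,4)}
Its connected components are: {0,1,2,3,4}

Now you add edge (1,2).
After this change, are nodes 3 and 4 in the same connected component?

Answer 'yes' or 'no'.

Answer: yes

Derivation:
Initial components: {0,1,2,3,4}
Adding edge (1,2): both already in same component {0,1,2,3,4}. No change.
New components: {0,1,2,3,4}
Are 3 and 4 in the same component? yes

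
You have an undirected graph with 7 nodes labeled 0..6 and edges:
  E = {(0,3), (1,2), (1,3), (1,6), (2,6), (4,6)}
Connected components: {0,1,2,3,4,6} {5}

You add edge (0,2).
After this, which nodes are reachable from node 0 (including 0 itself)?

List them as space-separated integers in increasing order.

Answer: 0 1 2 3 4 6

Derivation:
Before: nodes reachable from 0: {0,1,2,3,4,6}
Adding (0,2): both endpoints already in same component. Reachability from 0 unchanged.
After: nodes reachable from 0: {0,1,2,3,4,6}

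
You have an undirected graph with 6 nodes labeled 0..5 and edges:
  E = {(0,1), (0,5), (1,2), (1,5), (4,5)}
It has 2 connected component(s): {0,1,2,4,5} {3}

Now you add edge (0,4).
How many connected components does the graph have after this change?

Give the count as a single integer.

Initial component count: 2
Add (0,4): endpoints already in same component. Count unchanged: 2.
New component count: 2

Answer: 2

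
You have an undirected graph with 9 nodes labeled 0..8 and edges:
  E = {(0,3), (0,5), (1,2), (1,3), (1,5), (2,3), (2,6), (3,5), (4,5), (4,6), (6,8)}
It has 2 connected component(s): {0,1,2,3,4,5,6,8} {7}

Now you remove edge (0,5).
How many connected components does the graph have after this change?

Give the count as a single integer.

Answer: 2

Derivation:
Initial component count: 2
Remove (0,5): not a bridge. Count unchanged: 2.
  After removal, components: {0,1,2,3,4,5,6,8} {7}
New component count: 2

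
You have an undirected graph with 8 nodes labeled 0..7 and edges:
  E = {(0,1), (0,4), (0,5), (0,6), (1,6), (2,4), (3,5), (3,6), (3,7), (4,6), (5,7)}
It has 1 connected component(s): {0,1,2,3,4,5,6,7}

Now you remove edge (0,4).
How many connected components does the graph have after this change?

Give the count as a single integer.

Answer: 1

Derivation:
Initial component count: 1
Remove (0,4): not a bridge. Count unchanged: 1.
  After removal, components: {0,1,2,3,4,5,6,7}
New component count: 1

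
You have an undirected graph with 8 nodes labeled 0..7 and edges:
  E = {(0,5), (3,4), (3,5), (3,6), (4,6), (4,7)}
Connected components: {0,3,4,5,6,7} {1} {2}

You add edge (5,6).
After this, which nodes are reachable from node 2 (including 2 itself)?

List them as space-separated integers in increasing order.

Answer: 2

Derivation:
Before: nodes reachable from 2: {2}
Adding (5,6): both endpoints already in same component. Reachability from 2 unchanged.
After: nodes reachable from 2: {2}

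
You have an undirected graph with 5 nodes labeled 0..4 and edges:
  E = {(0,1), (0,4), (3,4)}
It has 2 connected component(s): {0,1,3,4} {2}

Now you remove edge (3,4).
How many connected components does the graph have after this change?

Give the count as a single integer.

Answer: 3

Derivation:
Initial component count: 2
Remove (3,4): it was a bridge. Count increases: 2 -> 3.
  After removal, components: {0,1,4} {2} {3}
New component count: 3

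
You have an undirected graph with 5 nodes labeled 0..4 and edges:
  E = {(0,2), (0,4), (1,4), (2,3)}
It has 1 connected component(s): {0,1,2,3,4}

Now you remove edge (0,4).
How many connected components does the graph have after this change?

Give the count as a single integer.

Initial component count: 1
Remove (0,4): it was a bridge. Count increases: 1 -> 2.
  After removal, components: {0,2,3} {1,4}
New component count: 2

Answer: 2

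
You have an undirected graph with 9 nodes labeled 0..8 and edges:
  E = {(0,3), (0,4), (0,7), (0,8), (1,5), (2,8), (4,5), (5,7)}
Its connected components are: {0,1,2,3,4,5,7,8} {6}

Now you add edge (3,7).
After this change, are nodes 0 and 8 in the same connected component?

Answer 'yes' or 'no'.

Answer: yes

Derivation:
Initial components: {0,1,2,3,4,5,7,8} {6}
Adding edge (3,7): both already in same component {0,1,2,3,4,5,7,8}. No change.
New components: {0,1,2,3,4,5,7,8} {6}
Are 0 and 8 in the same component? yes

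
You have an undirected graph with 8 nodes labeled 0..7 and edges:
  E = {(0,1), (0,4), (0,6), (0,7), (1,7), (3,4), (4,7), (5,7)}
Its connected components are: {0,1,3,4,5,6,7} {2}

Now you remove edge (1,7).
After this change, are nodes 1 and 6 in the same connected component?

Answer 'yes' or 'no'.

Initial components: {0,1,3,4,5,6,7} {2}
Removing edge (1,7): not a bridge — component count unchanged at 2.
New components: {0,1,3,4,5,6,7} {2}
Are 1 and 6 in the same component? yes

Answer: yes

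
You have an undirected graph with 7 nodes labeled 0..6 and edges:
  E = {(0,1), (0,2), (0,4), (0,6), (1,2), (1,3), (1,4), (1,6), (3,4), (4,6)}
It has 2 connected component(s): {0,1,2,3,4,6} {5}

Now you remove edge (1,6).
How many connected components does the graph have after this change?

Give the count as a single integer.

Initial component count: 2
Remove (1,6): not a bridge. Count unchanged: 2.
  After removal, components: {0,1,2,3,4,6} {5}
New component count: 2

Answer: 2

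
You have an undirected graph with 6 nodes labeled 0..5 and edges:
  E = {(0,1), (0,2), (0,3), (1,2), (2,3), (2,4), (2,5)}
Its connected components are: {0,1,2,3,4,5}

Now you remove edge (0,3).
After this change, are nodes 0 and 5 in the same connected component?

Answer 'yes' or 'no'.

Initial components: {0,1,2,3,4,5}
Removing edge (0,3): not a bridge — component count unchanged at 1.
New components: {0,1,2,3,4,5}
Are 0 and 5 in the same component? yes

Answer: yes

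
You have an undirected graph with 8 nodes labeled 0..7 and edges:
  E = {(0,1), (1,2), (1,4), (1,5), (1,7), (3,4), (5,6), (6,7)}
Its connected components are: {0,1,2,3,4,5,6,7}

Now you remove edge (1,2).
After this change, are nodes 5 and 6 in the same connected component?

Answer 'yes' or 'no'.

Initial components: {0,1,2,3,4,5,6,7}
Removing edge (1,2): it was a bridge — component count 1 -> 2.
New components: {0,1,3,4,5,6,7} {2}
Are 5 and 6 in the same component? yes

Answer: yes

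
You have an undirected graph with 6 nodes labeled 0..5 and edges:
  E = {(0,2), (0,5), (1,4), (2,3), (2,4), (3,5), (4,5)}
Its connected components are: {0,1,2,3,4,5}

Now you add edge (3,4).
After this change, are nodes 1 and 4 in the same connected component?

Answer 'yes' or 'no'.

Answer: yes

Derivation:
Initial components: {0,1,2,3,4,5}
Adding edge (3,4): both already in same component {0,1,2,3,4,5}. No change.
New components: {0,1,2,3,4,5}
Are 1 and 4 in the same component? yes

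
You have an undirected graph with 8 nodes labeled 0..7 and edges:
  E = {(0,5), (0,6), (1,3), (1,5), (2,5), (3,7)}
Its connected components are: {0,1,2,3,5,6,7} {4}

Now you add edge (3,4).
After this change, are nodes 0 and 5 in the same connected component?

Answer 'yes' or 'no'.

Initial components: {0,1,2,3,5,6,7} {4}
Adding edge (3,4): merges {0,1,2,3,5,6,7} and {4}.
New components: {0,1,2,3,4,5,6,7}
Are 0 and 5 in the same component? yes

Answer: yes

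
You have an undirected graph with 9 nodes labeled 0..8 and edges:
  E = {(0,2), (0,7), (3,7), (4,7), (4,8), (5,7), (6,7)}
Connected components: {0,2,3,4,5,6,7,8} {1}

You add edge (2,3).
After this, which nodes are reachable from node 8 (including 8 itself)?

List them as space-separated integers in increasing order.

Before: nodes reachable from 8: {0,2,3,4,5,6,7,8}
Adding (2,3): both endpoints already in same component. Reachability from 8 unchanged.
After: nodes reachable from 8: {0,2,3,4,5,6,7,8}

Answer: 0 2 3 4 5 6 7 8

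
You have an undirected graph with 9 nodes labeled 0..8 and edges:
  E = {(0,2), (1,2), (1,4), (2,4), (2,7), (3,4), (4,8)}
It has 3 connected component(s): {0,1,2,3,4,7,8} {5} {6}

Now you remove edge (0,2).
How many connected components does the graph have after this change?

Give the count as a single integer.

Initial component count: 3
Remove (0,2): it was a bridge. Count increases: 3 -> 4.
  After removal, components: {0} {1,2,3,4,7,8} {5} {6}
New component count: 4

Answer: 4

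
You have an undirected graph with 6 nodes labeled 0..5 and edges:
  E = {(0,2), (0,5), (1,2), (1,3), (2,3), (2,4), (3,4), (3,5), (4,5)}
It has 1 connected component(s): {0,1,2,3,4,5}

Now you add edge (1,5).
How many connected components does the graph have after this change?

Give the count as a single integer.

Answer: 1

Derivation:
Initial component count: 1
Add (1,5): endpoints already in same component. Count unchanged: 1.
New component count: 1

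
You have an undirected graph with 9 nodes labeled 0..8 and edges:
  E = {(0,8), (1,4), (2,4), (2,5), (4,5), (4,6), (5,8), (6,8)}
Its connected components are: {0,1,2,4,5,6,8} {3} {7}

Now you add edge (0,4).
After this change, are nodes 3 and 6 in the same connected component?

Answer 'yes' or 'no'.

Answer: no

Derivation:
Initial components: {0,1,2,4,5,6,8} {3} {7}
Adding edge (0,4): both already in same component {0,1,2,4,5,6,8}. No change.
New components: {0,1,2,4,5,6,8} {3} {7}
Are 3 and 6 in the same component? no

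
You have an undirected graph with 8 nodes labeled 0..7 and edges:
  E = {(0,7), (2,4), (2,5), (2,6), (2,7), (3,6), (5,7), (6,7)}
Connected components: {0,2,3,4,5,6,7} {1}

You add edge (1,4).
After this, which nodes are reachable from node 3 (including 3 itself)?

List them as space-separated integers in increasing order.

Before: nodes reachable from 3: {0,2,3,4,5,6,7}
Adding (1,4): merges 3's component with another. Reachability grows.
After: nodes reachable from 3: {0,1,2,3,4,5,6,7}

Answer: 0 1 2 3 4 5 6 7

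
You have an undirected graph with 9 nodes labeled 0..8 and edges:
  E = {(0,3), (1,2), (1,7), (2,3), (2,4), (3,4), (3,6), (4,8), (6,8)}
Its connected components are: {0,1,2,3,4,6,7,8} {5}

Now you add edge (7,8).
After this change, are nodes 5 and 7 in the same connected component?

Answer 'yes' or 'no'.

Answer: no

Derivation:
Initial components: {0,1,2,3,4,6,7,8} {5}
Adding edge (7,8): both already in same component {0,1,2,3,4,6,7,8}. No change.
New components: {0,1,2,3,4,6,7,8} {5}
Are 5 and 7 in the same component? no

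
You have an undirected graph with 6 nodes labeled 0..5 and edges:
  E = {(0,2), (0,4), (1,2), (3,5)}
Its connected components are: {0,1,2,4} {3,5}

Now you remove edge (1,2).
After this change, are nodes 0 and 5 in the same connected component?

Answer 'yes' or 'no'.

Initial components: {0,1,2,4} {3,5}
Removing edge (1,2): it was a bridge — component count 2 -> 3.
New components: {0,2,4} {1} {3,5}
Are 0 and 5 in the same component? no

Answer: no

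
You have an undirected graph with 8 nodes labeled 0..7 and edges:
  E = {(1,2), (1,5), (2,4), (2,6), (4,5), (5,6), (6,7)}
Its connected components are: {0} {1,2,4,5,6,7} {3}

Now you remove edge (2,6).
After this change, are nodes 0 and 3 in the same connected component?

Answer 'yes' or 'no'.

Answer: no

Derivation:
Initial components: {0} {1,2,4,5,6,7} {3}
Removing edge (2,6): not a bridge — component count unchanged at 3.
New components: {0} {1,2,4,5,6,7} {3}
Are 0 and 3 in the same component? no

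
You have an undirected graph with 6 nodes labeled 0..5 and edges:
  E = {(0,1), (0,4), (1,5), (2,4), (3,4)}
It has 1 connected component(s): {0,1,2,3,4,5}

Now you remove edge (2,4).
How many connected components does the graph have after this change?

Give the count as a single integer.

Answer: 2

Derivation:
Initial component count: 1
Remove (2,4): it was a bridge. Count increases: 1 -> 2.
  After removal, components: {0,1,3,4,5} {2}
New component count: 2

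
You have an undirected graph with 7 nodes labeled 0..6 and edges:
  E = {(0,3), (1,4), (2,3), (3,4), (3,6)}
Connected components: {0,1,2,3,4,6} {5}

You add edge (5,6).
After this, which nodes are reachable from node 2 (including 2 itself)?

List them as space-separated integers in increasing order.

Answer: 0 1 2 3 4 5 6

Derivation:
Before: nodes reachable from 2: {0,1,2,3,4,6}
Adding (5,6): merges 2's component with another. Reachability grows.
After: nodes reachable from 2: {0,1,2,3,4,5,6}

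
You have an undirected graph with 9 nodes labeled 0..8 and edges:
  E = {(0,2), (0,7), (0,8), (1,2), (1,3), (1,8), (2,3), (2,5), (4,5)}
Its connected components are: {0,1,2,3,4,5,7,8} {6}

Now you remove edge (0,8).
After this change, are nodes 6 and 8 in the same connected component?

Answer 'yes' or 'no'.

Answer: no

Derivation:
Initial components: {0,1,2,3,4,5,7,8} {6}
Removing edge (0,8): not a bridge — component count unchanged at 2.
New components: {0,1,2,3,4,5,7,8} {6}
Are 6 and 8 in the same component? no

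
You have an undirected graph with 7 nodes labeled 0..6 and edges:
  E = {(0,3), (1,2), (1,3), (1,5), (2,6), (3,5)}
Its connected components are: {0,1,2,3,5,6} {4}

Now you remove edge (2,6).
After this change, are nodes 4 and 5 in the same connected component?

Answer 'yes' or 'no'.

Initial components: {0,1,2,3,5,6} {4}
Removing edge (2,6): it was a bridge — component count 2 -> 3.
New components: {0,1,2,3,5} {4} {6}
Are 4 and 5 in the same component? no

Answer: no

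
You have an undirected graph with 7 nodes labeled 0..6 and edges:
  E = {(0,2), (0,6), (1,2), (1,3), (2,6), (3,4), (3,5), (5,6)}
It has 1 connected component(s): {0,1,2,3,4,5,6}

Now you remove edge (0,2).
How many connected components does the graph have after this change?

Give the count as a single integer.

Answer: 1

Derivation:
Initial component count: 1
Remove (0,2): not a bridge. Count unchanged: 1.
  After removal, components: {0,1,2,3,4,5,6}
New component count: 1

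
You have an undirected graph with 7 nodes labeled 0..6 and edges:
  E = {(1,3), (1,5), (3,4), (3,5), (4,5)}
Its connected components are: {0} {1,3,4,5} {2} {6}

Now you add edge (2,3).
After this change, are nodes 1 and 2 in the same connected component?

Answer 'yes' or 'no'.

Answer: yes

Derivation:
Initial components: {0} {1,3,4,5} {2} {6}
Adding edge (2,3): merges {2} and {1,3,4,5}.
New components: {0} {1,2,3,4,5} {6}
Are 1 and 2 in the same component? yes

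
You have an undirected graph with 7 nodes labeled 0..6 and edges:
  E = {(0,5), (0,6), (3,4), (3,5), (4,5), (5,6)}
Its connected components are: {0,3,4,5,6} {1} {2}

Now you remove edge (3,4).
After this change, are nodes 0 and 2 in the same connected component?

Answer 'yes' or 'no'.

Initial components: {0,3,4,5,6} {1} {2}
Removing edge (3,4): not a bridge — component count unchanged at 3.
New components: {0,3,4,5,6} {1} {2}
Are 0 and 2 in the same component? no

Answer: no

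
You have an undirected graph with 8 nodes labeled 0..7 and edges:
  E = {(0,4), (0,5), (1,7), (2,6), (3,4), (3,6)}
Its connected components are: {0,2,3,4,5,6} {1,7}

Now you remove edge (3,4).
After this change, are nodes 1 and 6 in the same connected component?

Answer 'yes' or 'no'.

Initial components: {0,2,3,4,5,6} {1,7}
Removing edge (3,4): it was a bridge — component count 2 -> 3.
New components: {0,4,5} {1,7} {2,3,6}
Are 1 and 6 in the same component? no

Answer: no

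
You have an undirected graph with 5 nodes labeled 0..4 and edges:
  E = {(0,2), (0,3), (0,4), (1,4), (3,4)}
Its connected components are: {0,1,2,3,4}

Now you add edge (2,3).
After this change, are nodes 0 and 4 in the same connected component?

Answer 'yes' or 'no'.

Initial components: {0,1,2,3,4}
Adding edge (2,3): both already in same component {0,1,2,3,4}. No change.
New components: {0,1,2,3,4}
Are 0 and 4 in the same component? yes

Answer: yes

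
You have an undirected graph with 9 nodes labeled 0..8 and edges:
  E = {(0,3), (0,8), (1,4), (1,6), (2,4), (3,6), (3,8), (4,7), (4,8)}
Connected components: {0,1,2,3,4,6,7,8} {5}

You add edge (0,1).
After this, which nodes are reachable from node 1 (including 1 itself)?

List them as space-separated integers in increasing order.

Answer: 0 1 2 3 4 6 7 8

Derivation:
Before: nodes reachable from 1: {0,1,2,3,4,6,7,8}
Adding (0,1): both endpoints already in same component. Reachability from 1 unchanged.
After: nodes reachable from 1: {0,1,2,3,4,6,7,8}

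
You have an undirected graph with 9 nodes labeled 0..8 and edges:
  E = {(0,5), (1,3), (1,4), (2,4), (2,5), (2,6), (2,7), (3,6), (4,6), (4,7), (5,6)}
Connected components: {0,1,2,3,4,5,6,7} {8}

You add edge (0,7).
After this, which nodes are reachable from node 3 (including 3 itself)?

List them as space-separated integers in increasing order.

Answer: 0 1 2 3 4 5 6 7

Derivation:
Before: nodes reachable from 3: {0,1,2,3,4,5,6,7}
Adding (0,7): both endpoints already in same component. Reachability from 3 unchanged.
After: nodes reachable from 3: {0,1,2,3,4,5,6,7}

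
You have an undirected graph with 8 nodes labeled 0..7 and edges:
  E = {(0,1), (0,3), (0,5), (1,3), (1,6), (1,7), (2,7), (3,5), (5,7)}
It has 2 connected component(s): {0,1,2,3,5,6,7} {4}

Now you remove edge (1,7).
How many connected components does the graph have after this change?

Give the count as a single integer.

Initial component count: 2
Remove (1,7): not a bridge. Count unchanged: 2.
  After removal, components: {0,1,2,3,5,6,7} {4}
New component count: 2

Answer: 2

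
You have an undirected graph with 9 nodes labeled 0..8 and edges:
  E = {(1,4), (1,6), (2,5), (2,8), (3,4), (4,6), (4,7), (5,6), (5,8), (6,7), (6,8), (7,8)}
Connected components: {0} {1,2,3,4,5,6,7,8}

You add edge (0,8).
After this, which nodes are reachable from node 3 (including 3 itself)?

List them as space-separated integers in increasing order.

Before: nodes reachable from 3: {1,2,3,4,5,6,7,8}
Adding (0,8): merges 3's component with another. Reachability grows.
After: nodes reachable from 3: {0,1,2,3,4,5,6,7,8}

Answer: 0 1 2 3 4 5 6 7 8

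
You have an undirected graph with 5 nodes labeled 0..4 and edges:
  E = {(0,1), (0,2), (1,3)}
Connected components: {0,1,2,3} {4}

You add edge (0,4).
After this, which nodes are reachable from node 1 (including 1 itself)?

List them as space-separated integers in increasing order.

Before: nodes reachable from 1: {0,1,2,3}
Adding (0,4): merges 1's component with another. Reachability grows.
After: nodes reachable from 1: {0,1,2,3,4}

Answer: 0 1 2 3 4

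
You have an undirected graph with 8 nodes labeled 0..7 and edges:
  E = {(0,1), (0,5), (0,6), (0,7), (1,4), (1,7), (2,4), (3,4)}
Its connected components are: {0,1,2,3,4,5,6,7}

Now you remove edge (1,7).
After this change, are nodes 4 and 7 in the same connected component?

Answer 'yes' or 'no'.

Initial components: {0,1,2,3,4,5,6,7}
Removing edge (1,7): not a bridge — component count unchanged at 1.
New components: {0,1,2,3,4,5,6,7}
Are 4 and 7 in the same component? yes

Answer: yes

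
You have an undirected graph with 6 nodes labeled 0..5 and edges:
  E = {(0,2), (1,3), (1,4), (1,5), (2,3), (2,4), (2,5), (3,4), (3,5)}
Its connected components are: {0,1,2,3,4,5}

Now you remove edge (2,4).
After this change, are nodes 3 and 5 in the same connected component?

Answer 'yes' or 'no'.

Initial components: {0,1,2,3,4,5}
Removing edge (2,4): not a bridge — component count unchanged at 1.
New components: {0,1,2,3,4,5}
Are 3 and 5 in the same component? yes

Answer: yes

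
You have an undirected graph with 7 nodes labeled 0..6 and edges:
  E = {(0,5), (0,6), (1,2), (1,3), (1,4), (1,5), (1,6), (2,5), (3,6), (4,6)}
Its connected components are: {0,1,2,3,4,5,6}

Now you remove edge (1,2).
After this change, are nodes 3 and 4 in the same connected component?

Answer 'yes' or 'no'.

Initial components: {0,1,2,3,4,5,6}
Removing edge (1,2): not a bridge — component count unchanged at 1.
New components: {0,1,2,3,4,5,6}
Are 3 and 4 in the same component? yes

Answer: yes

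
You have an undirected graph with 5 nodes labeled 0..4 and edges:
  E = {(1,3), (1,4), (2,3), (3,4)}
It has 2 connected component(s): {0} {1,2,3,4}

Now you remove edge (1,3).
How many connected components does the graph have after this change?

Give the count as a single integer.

Answer: 2

Derivation:
Initial component count: 2
Remove (1,3): not a bridge. Count unchanged: 2.
  After removal, components: {0} {1,2,3,4}
New component count: 2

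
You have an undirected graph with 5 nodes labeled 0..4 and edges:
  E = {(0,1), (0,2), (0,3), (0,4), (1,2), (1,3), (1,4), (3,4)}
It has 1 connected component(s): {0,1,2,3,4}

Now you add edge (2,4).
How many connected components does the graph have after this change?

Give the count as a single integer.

Initial component count: 1
Add (2,4): endpoints already in same component. Count unchanged: 1.
New component count: 1

Answer: 1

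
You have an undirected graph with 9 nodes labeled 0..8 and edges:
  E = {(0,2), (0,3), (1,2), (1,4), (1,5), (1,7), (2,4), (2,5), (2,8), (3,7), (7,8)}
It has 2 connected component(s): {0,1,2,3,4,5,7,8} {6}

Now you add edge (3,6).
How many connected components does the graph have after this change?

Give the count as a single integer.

Answer: 1

Derivation:
Initial component count: 2
Add (3,6): merges two components. Count decreases: 2 -> 1.
New component count: 1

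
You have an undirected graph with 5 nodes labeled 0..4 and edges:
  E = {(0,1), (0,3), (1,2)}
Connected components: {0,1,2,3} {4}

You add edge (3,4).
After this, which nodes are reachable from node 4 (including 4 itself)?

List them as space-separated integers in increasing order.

Answer: 0 1 2 3 4

Derivation:
Before: nodes reachable from 4: {4}
Adding (3,4): merges 4's component with another. Reachability grows.
After: nodes reachable from 4: {0,1,2,3,4}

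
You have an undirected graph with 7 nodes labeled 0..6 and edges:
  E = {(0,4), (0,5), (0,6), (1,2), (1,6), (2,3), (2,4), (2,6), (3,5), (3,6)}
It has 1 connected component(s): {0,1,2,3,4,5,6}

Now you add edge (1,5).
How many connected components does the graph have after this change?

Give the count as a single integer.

Answer: 1

Derivation:
Initial component count: 1
Add (1,5): endpoints already in same component. Count unchanged: 1.
New component count: 1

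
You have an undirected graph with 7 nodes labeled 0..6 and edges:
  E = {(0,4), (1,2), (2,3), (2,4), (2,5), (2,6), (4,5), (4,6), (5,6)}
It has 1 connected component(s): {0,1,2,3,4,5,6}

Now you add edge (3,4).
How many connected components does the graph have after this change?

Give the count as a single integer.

Initial component count: 1
Add (3,4): endpoints already in same component. Count unchanged: 1.
New component count: 1

Answer: 1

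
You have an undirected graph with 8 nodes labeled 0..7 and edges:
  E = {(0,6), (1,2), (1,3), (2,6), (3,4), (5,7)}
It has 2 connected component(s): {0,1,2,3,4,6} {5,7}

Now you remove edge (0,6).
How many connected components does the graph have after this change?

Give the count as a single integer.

Answer: 3

Derivation:
Initial component count: 2
Remove (0,6): it was a bridge. Count increases: 2 -> 3.
  After removal, components: {0} {1,2,3,4,6} {5,7}
New component count: 3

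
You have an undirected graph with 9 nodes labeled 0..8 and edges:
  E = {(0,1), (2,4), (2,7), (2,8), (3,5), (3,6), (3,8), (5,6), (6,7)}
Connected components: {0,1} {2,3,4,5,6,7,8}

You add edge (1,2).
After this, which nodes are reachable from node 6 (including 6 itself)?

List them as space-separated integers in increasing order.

Before: nodes reachable from 6: {2,3,4,5,6,7,8}
Adding (1,2): merges 6's component with another. Reachability grows.
After: nodes reachable from 6: {0,1,2,3,4,5,6,7,8}

Answer: 0 1 2 3 4 5 6 7 8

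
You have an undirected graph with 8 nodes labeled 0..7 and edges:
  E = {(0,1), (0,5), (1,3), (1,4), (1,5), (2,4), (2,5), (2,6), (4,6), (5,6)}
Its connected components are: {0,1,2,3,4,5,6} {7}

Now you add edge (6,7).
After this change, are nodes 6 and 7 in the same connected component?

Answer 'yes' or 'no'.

Answer: yes

Derivation:
Initial components: {0,1,2,3,4,5,6} {7}
Adding edge (6,7): merges {0,1,2,3,4,5,6} and {7}.
New components: {0,1,2,3,4,5,6,7}
Are 6 and 7 in the same component? yes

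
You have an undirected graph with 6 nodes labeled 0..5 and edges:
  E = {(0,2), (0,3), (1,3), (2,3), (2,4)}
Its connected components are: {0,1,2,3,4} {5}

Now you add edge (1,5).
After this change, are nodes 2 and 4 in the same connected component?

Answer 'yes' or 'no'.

Initial components: {0,1,2,3,4} {5}
Adding edge (1,5): merges {0,1,2,3,4} and {5}.
New components: {0,1,2,3,4,5}
Are 2 and 4 in the same component? yes

Answer: yes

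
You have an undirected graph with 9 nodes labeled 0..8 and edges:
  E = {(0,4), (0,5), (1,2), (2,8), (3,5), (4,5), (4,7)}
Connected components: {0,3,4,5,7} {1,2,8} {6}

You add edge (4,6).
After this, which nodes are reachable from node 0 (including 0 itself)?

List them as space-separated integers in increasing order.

Answer: 0 3 4 5 6 7

Derivation:
Before: nodes reachable from 0: {0,3,4,5,7}
Adding (4,6): merges 0's component with another. Reachability grows.
After: nodes reachable from 0: {0,3,4,5,6,7}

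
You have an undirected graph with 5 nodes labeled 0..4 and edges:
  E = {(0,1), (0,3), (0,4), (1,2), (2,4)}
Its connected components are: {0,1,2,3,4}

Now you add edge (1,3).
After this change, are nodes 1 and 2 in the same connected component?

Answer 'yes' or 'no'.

Answer: yes

Derivation:
Initial components: {0,1,2,3,4}
Adding edge (1,3): both already in same component {0,1,2,3,4}. No change.
New components: {0,1,2,3,4}
Are 1 and 2 in the same component? yes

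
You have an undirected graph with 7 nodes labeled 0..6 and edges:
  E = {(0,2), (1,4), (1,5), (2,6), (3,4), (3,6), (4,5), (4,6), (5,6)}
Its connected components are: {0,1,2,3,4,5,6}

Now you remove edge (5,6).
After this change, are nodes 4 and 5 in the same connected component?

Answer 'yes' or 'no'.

Answer: yes

Derivation:
Initial components: {0,1,2,3,4,5,6}
Removing edge (5,6): not a bridge — component count unchanged at 1.
New components: {0,1,2,3,4,5,6}
Are 4 and 5 in the same component? yes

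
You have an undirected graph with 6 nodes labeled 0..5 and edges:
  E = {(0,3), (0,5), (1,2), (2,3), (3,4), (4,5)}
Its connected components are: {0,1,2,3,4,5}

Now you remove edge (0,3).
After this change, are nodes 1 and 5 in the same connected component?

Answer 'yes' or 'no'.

Answer: yes

Derivation:
Initial components: {0,1,2,3,4,5}
Removing edge (0,3): not a bridge — component count unchanged at 1.
New components: {0,1,2,3,4,5}
Are 1 and 5 in the same component? yes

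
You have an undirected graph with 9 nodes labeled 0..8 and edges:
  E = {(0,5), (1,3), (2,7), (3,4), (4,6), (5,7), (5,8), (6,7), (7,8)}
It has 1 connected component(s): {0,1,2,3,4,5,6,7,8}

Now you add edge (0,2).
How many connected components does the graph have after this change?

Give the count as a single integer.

Initial component count: 1
Add (0,2): endpoints already in same component. Count unchanged: 1.
New component count: 1

Answer: 1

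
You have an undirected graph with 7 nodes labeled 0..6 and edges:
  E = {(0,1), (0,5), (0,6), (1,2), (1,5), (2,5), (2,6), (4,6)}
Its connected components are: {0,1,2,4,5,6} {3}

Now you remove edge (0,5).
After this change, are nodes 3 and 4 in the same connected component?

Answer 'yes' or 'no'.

Initial components: {0,1,2,4,5,6} {3}
Removing edge (0,5): not a bridge — component count unchanged at 2.
New components: {0,1,2,4,5,6} {3}
Are 3 and 4 in the same component? no

Answer: no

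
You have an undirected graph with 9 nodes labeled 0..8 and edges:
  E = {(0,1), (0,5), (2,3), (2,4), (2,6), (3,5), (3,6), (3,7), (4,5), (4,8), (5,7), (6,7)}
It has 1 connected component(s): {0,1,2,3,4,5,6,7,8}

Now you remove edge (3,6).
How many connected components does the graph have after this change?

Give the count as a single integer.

Initial component count: 1
Remove (3,6): not a bridge. Count unchanged: 1.
  After removal, components: {0,1,2,3,4,5,6,7,8}
New component count: 1

Answer: 1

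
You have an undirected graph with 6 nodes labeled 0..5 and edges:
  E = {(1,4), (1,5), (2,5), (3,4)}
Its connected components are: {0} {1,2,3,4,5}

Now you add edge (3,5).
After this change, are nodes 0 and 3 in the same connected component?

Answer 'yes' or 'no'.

Initial components: {0} {1,2,3,4,5}
Adding edge (3,5): both already in same component {1,2,3,4,5}. No change.
New components: {0} {1,2,3,4,5}
Are 0 and 3 in the same component? no

Answer: no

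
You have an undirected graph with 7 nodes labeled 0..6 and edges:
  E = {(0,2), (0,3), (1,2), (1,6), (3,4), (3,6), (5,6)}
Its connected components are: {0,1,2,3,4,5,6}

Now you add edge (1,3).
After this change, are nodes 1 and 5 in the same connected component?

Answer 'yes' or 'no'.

Initial components: {0,1,2,3,4,5,6}
Adding edge (1,3): both already in same component {0,1,2,3,4,5,6}. No change.
New components: {0,1,2,3,4,5,6}
Are 1 and 5 in the same component? yes

Answer: yes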